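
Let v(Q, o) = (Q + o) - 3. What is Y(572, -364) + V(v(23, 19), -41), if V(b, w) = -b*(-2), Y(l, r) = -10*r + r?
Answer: 3354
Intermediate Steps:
Y(l, r) = -9*r
v(Q, o) = -3 + Q + o
V(b, w) = 2*b
Y(572, -364) + V(v(23, 19), -41) = -9*(-364) + 2*(-3 + 23 + 19) = 3276 + 2*39 = 3276 + 78 = 3354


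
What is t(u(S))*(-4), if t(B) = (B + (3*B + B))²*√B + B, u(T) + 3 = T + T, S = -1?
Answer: 20 - 2500*I*√5 ≈ 20.0 - 5590.2*I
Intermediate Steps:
u(T) = -3 + 2*T (u(T) = -3 + (T + T) = -3 + 2*T)
t(B) = B + 25*B^(5/2) (t(B) = (B + 4*B)²*√B + B = (5*B)²*√B + B = (25*B²)*√B + B = 25*B^(5/2) + B = B + 25*B^(5/2))
t(u(S))*(-4) = ((-3 + 2*(-1)) + 25*(-3 + 2*(-1))^(5/2))*(-4) = ((-3 - 2) + 25*(-3 - 2)^(5/2))*(-4) = (-5 + 25*(-5)^(5/2))*(-4) = (-5 + 25*(25*I*√5))*(-4) = (-5 + 625*I*√5)*(-4) = 20 - 2500*I*√5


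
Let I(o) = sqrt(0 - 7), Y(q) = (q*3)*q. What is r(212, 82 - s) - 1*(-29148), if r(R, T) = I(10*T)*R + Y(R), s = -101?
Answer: 163980 + 212*I*sqrt(7) ≈ 1.6398e+5 + 560.9*I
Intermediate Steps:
Y(q) = 3*q**2 (Y(q) = (3*q)*q = 3*q**2)
I(o) = I*sqrt(7) (I(o) = sqrt(-7) = I*sqrt(7))
r(R, T) = 3*R**2 + I*R*sqrt(7) (r(R, T) = (I*sqrt(7))*R + 3*R**2 = I*R*sqrt(7) + 3*R**2 = 3*R**2 + I*R*sqrt(7))
r(212, 82 - s) - 1*(-29148) = 212*(3*212 + I*sqrt(7)) - 1*(-29148) = 212*(636 + I*sqrt(7)) + 29148 = (134832 + 212*I*sqrt(7)) + 29148 = 163980 + 212*I*sqrt(7)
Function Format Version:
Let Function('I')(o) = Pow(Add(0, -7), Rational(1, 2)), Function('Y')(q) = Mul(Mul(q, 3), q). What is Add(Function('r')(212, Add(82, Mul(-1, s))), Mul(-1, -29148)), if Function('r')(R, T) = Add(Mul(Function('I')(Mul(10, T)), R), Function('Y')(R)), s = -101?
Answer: Add(163980, Mul(212, I, Pow(7, Rational(1, 2)))) ≈ Add(1.6398e+5, Mul(560.90, I))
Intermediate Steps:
Function('Y')(q) = Mul(3, Pow(q, 2)) (Function('Y')(q) = Mul(Mul(3, q), q) = Mul(3, Pow(q, 2)))
Function('I')(o) = Mul(I, Pow(7, Rational(1, 2))) (Function('I')(o) = Pow(-7, Rational(1, 2)) = Mul(I, Pow(7, Rational(1, 2))))
Function('r')(R, T) = Add(Mul(3, Pow(R, 2)), Mul(I, R, Pow(7, Rational(1, 2)))) (Function('r')(R, T) = Add(Mul(Mul(I, Pow(7, Rational(1, 2))), R), Mul(3, Pow(R, 2))) = Add(Mul(I, R, Pow(7, Rational(1, 2))), Mul(3, Pow(R, 2))) = Add(Mul(3, Pow(R, 2)), Mul(I, R, Pow(7, Rational(1, 2)))))
Add(Function('r')(212, Add(82, Mul(-1, s))), Mul(-1, -29148)) = Add(Mul(212, Add(Mul(3, 212), Mul(I, Pow(7, Rational(1, 2))))), Mul(-1, -29148)) = Add(Mul(212, Add(636, Mul(I, Pow(7, Rational(1, 2))))), 29148) = Add(Add(134832, Mul(212, I, Pow(7, Rational(1, 2)))), 29148) = Add(163980, Mul(212, I, Pow(7, Rational(1, 2))))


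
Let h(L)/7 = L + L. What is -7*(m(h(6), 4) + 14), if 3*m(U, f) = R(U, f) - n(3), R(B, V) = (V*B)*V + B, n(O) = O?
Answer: -3423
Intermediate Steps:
h(L) = 14*L (h(L) = 7*(L + L) = 7*(2*L) = 14*L)
R(B, V) = B + B*V² (R(B, V) = (B*V)*V + B = B*V² + B = B + B*V²)
m(U, f) = -1 + U*(1 + f²)/3 (m(U, f) = (U*(1 + f²) - 1*3)/3 = (U*(1 + f²) - 3)/3 = (-3 + U*(1 + f²))/3 = -1 + U*(1 + f²)/3)
-7*(m(h(6), 4) + 14) = -7*((-1 + (14*6)*(1 + 4²)/3) + 14) = -7*((-1 + (⅓)*84*(1 + 16)) + 14) = -7*((-1 + (⅓)*84*17) + 14) = -7*((-1 + 476) + 14) = -7*(475 + 14) = -7*489 = -3423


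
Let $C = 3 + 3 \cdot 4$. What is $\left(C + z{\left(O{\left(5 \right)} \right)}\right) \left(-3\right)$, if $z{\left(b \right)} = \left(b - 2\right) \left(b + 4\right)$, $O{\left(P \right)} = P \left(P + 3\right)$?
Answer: $-5061$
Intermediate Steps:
$O{\left(P \right)} = P \left(3 + P\right)$
$z{\left(b \right)} = \left(-2 + b\right) \left(4 + b\right)$
$C = 15$ ($C = 3 + 12 = 15$)
$\left(C + z{\left(O{\left(5 \right)} \right)}\right) \left(-3\right) = \left(15 + \left(-8 + \left(5 \left(3 + 5\right)\right)^{2} + 2 \cdot 5 \left(3 + 5\right)\right)\right) \left(-3\right) = \left(15 + \left(-8 + \left(5 \cdot 8\right)^{2} + 2 \cdot 5 \cdot 8\right)\right) \left(-3\right) = \left(15 + \left(-8 + 40^{2} + 2 \cdot 40\right)\right) \left(-3\right) = \left(15 + \left(-8 + 1600 + 80\right)\right) \left(-3\right) = \left(15 + 1672\right) \left(-3\right) = 1687 \left(-3\right) = -5061$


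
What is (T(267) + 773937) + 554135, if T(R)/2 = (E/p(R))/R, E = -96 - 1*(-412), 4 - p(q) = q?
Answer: 93258543280/70221 ≈ 1.3281e+6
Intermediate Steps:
p(q) = 4 - q
E = 316 (E = -96 + 412 = 316)
T(R) = 632/(R*(4 - R)) (T(R) = 2*((316/(4 - R))/R) = 2*(316/(R*(4 - R))) = 632/(R*(4 - R)))
(T(267) + 773937) + 554135 = (-632/(267*(-4 + 267)) + 773937) + 554135 = (-632*1/267/263 + 773937) + 554135 = (-632*1/267*1/263 + 773937) + 554135 = (-632/70221 + 773937) + 554135 = 54346629445/70221 + 554135 = 93258543280/70221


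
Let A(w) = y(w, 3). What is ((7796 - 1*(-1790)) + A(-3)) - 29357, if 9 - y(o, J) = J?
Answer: -19765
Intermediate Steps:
y(o, J) = 9 - J
A(w) = 6 (A(w) = 9 - 1*3 = 9 - 3 = 6)
((7796 - 1*(-1790)) + A(-3)) - 29357 = ((7796 - 1*(-1790)) + 6) - 29357 = ((7796 + 1790) + 6) - 29357 = (9586 + 6) - 29357 = 9592 - 29357 = -19765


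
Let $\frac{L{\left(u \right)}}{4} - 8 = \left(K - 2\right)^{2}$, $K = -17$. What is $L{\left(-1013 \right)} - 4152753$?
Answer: $-4151277$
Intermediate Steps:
$L{\left(u \right)} = 1476$ ($L{\left(u \right)} = 32 + 4 \left(-17 - 2\right)^{2} = 32 + 4 \left(-19\right)^{2} = 32 + 4 \cdot 361 = 32 + 1444 = 1476$)
$L{\left(-1013 \right)} - 4152753 = 1476 - 4152753 = -4151277$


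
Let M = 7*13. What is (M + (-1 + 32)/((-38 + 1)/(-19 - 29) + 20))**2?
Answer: 8503606225/994009 ≈ 8554.9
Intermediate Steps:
M = 91
(M + (-1 + 32)/((-38 + 1)/(-19 - 29) + 20))**2 = (91 + (-1 + 32)/((-38 + 1)/(-19 - 29) + 20))**2 = (91 + 31/(-37/(-48) + 20))**2 = (91 + 31/(-37*(-1/48) + 20))**2 = (91 + 31/(37/48 + 20))**2 = (91 + 31/(997/48))**2 = (91 + 31*(48/997))**2 = (91 + 1488/997)**2 = (92215/997)**2 = 8503606225/994009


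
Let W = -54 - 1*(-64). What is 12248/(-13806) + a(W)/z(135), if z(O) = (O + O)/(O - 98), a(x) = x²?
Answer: 265418/20709 ≈ 12.817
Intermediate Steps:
W = 10 (W = -54 + 64 = 10)
z(O) = 2*O/(-98 + O) (z(O) = (2*O)/(-98 + O) = 2*O/(-98 + O))
12248/(-13806) + a(W)/z(135) = 12248/(-13806) + 10²/((2*135/(-98 + 135))) = 12248*(-1/13806) + 100/((2*135/37)) = -6124/6903 + 100/((2*135*(1/37))) = -6124/6903 + 100/(270/37) = -6124/6903 + 100*(37/270) = -6124/6903 + 370/27 = 265418/20709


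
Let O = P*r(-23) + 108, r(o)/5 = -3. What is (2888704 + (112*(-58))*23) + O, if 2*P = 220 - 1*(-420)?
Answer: 2734604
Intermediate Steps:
r(o) = -15 (r(o) = 5*(-3) = -15)
P = 320 (P = (220 - 1*(-420))/2 = (220 + 420)/2 = (½)*640 = 320)
O = -4692 (O = 320*(-15) + 108 = -4800 + 108 = -4692)
(2888704 + (112*(-58))*23) + O = (2888704 + (112*(-58))*23) - 4692 = (2888704 - 6496*23) - 4692 = (2888704 - 149408) - 4692 = 2739296 - 4692 = 2734604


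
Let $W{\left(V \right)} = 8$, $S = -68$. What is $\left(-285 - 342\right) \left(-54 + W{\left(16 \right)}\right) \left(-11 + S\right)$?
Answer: $-2278518$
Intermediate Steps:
$\left(-285 - 342\right) \left(-54 + W{\left(16 \right)}\right) \left(-11 + S\right) = \left(-285 - 342\right) \left(-54 + 8\right) \left(-11 - 68\right) = - 627 \left(\left(-46\right) \left(-79\right)\right) = \left(-627\right) 3634 = -2278518$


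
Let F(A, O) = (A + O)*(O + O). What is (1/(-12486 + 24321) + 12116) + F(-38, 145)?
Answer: 510632911/11835 ≈ 43146.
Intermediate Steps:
F(A, O) = 2*O*(A + O) (F(A, O) = (A + O)*(2*O) = 2*O*(A + O))
(1/(-12486 + 24321) + 12116) + F(-38, 145) = (1/(-12486 + 24321) + 12116) + 2*145*(-38 + 145) = (1/11835 + 12116) + 2*145*107 = (1/11835 + 12116) + 31030 = 143392861/11835 + 31030 = 510632911/11835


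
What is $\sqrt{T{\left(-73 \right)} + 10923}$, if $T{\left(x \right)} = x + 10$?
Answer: $2 \sqrt{2715} \approx 104.21$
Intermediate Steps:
$T{\left(x \right)} = 10 + x$
$\sqrt{T{\left(-73 \right)} + 10923} = \sqrt{\left(10 - 73\right) + 10923} = \sqrt{-63 + 10923} = \sqrt{10860} = 2 \sqrt{2715}$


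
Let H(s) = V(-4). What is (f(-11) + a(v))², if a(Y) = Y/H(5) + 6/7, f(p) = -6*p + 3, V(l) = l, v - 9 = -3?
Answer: 915849/196 ≈ 4672.7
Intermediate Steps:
v = 6 (v = 9 - 3 = 6)
H(s) = -4
f(p) = 3 - 6*p
a(Y) = 6/7 - Y/4 (a(Y) = Y/(-4) + 6/7 = Y*(-¼) + 6*(⅐) = -Y/4 + 6/7 = 6/7 - Y/4)
(f(-11) + a(v))² = ((3 - 6*(-11)) + (6/7 - ¼*6))² = ((3 + 66) + (6/7 - 3/2))² = (69 - 9/14)² = (957/14)² = 915849/196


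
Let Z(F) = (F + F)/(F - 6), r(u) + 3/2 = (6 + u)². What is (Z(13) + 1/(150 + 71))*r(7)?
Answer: 1927255/3094 ≈ 622.90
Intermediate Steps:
r(u) = -3/2 + (6 + u)²
Z(F) = 2*F/(-6 + F) (Z(F) = (2*F)/(-6 + F) = 2*F/(-6 + F))
(Z(13) + 1/(150 + 71))*r(7) = (2*13/(-6 + 13) + 1/(150 + 71))*(-3/2 + (6 + 7)²) = (2*13/7 + 1/221)*(-3/2 + 13²) = (2*13*(⅐) + 1/221)*(-3/2 + 169) = (26/7 + 1/221)*(335/2) = (5753/1547)*(335/2) = 1927255/3094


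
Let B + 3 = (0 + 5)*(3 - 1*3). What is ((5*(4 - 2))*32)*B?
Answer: -960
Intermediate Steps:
B = -3 (B = -3 + (0 + 5)*(3 - 1*3) = -3 + 5*(3 - 3) = -3 + 5*0 = -3 + 0 = -3)
((5*(4 - 2))*32)*B = ((5*(4 - 2))*32)*(-3) = ((5*2)*32)*(-3) = (10*32)*(-3) = 320*(-3) = -960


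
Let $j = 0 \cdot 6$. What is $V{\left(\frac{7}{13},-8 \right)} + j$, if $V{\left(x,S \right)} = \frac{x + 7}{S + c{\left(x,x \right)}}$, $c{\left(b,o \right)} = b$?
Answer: $- \frac{98}{97} \approx -1.0103$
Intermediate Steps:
$V{\left(x,S \right)} = \frac{7 + x}{S + x}$ ($V{\left(x,S \right)} = \frac{x + 7}{S + x} = \frac{7 + x}{S + x}$)
$j = 0$
$V{\left(\frac{7}{13},-8 \right)} + j = \frac{7 + \frac{7}{13}}{-8 + \frac{7}{13}} + 0 = \frac{1}{- \frac{97}{13}} \cdot \frac{98}{13} + 0 = \left(- \frac{13}{97}\right) \frac{98}{13} + 0 = - \frac{98}{97} + 0 = - \frac{98}{97}$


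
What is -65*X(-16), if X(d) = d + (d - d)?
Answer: 1040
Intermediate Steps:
X(d) = d (X(d) = d + 0 = d)
-65*X(-16) = -65*(-16) = 1040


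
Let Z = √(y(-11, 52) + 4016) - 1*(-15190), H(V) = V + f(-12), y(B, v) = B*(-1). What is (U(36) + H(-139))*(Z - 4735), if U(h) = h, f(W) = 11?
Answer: -961860 - 92*√4027 ≈ -9.6770e+5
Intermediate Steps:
y(B, v) = -B
H(V) = 11 + V (H(V) = V + 11 = 11 + V)
Z = 15190 + √4027 (Z = √(-1*(-11) + 4016) - 1*(-15190) = √(11 + 4016) + 15190 = √4027 + 15190 = 15190 + √4027 ≈ 15253.)
(U(36) + H(-139))*(Z - 4735) = (36 + (11 - 139))*((15190 + √4027) - 4735) = (36 - 128)*(10455 + √4027) = -92*(10455 + √4027) = -961860 - 92*√4027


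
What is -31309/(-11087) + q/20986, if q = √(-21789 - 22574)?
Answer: 31309/11087 + I*√44363/20986 ≈ 2.8239 + 0.010036*I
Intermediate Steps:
q = I*√44363 (q = √(-44363) = I*√44363 ≈ 210.63*I)
-31309/(-11087) + q/20986 = -31309/(-11087) + (I*√44363)/20986 = -31309*(-1/11087) + (I*√44363)*(1/20986) = 31309/11087 + I*√44363/20986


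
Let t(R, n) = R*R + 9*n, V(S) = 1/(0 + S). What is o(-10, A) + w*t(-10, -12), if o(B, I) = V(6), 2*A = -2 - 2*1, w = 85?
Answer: -4079/6 ≈ -679.83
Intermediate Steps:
V(S) = 1/S
A = -2 (A = (-2 - 2*1)/2 = (-2 - 2)/2 = (½)*(-4) = -2)
o(B, I) = ⅙ (o(B, I) = 1/6 = ⅙)
t(R, n) = R² + 9*n
o(-10, A) + w*t(-10, -12) = ⅙ + 85*((-10)² + 9*(-12)) = ⅙ + 85*(100 - 108) = ⅙ + 85*(-8) = ⅙ - 680 = -4079/6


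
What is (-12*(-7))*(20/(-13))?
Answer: -1680/13 ≈ -129.23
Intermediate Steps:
(-12*(-7))*(20/(-13)) = 84*(20*(-1/13)) = 84*(-20/13) = -1680/13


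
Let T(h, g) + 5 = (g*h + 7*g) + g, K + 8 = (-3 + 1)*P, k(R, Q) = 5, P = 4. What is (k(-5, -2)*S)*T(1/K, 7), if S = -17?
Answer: -68765/16 ≈ -4297.8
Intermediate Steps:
K = -16 (K = -8 + (-3 + 1)*4 = -8 - 2*4 = -8 - 8 = -16)
T(h, g) = -5 + 8*g + g*h (T(h, g) = -5 + ((g*h + 7*g) + g) = -5 + ((7*g + g*h) + g) = -5 + (8*g + g*h) = -5 + 8*g + g*h)
(k(-5, -2)*S)*T(1/K, 7) = (5*(-17))*(-5 + 8*7 + 7/(-16)) = -85*(-5 + 56 + 7*(-1/16)) = -85*(-5 + 56 - 7/16) = -85*809/16 = -68765/16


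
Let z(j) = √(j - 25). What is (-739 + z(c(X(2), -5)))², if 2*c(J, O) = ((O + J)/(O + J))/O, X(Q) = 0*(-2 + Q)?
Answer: (7390 - I*√2510)²/100 ≈ 5.461e+5 - 7404.8*I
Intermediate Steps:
X(Q) = 0
c(J, O) = 1/(2*O) (c(J, O) = (((O + J)/(O + J))/O)/2 = (((J + O)/(J + O))/O)/2 = (1/O)/2 = 1/(2*O))
z(j) = √(-25 + j)
(-739 + z(c(X(2), -5)))² = (-739 + √(-25 + (½)/(-5)))² = (-739 + √(-25 + (½)*(-⅕)))² = (-739 + √(-25 - ⅒))² = (-739 + √(-251/10))² = (-739 + I*√2510/10)²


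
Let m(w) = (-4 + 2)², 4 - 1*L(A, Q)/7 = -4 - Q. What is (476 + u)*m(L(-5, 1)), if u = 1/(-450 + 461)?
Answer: 20948/11 ≈ 1904.4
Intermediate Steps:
L(A, Q) = 56 + 7*Q (L(A, Q) = 28 - 7*(-4 - Q) = 28 + (28 + 7*Q) = 56 + 7*Q)
m(w) = 4 (m(w) = (-2)² = 4)
u = 1/11 ≈ 0.090909
(476 + u)*m(L(-5, 1)) = (476 + 1/11)*4 = (5237/11)*4 = 20948/11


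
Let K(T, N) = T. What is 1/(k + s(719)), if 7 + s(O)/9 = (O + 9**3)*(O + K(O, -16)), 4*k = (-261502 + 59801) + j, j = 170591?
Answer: 2/37464351 ≈ 5.3384e-8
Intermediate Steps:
k = -15555/2 (k = ((-261502 + 59801) + 170591)/4 = (-201701 + 170591)/4 = (1/4)*(-31110) = -15555/2 ≈ -7777.5)
s(O) = -63 + 18*O*(729 + O) (s(O) = -63 + 9*((O + 9**3)*(O + O)) = -63 + 9*((O + 729)*(2*O)) = -63 + 9*((729 + O)*(2*O)) = -63 + 9*(2*O*(729 + O)) = -63 + 18*O*(729 + O))
1/(k + s(719)) = 1/(-15555/2 + (-63 + 18*719**2 + 13122*719)) = 1/(-15555/2 + (-63 + 18*516961 + 9434718)) = 1/(-15555/2 + (-63 + 9305298 + 9434718)) = 1/(-15555/2 + 18739953) = 1/(37464351/2) = 2/37464351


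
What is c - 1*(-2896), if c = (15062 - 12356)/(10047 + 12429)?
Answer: 10848867/3746 ≈ 2896.1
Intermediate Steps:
c = 451/3746 (c = 2706/22476 = 2706*(1/22476) = 451/3746 ≈ 0.12040)
c - 1*(-2896) = 451/3746 - 1*(-2896) = 451/3746 + 2896 = 10848867/3746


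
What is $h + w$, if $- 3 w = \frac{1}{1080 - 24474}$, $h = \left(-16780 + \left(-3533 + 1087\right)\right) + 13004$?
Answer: $- \frac{436672403}{70182} \approx -6222.0$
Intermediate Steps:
$h = -6222$ ($h = \left(-16780 - 2446\right) + 13004 = -19226 + 13004 = -6222$)
$w = \frac{1}{70182}$ ($w = - \frac{1}{3 \left(1080 - 24474\right)} = - \frac{1}{3 \left(-23394\right)} = \left(- \frac{1}{3}\right) \left(- \frac{1}{23394}\right) = \frac{1}{70182} \approx 1.4249 \cdot 10^{-5}$)
$h + w = -6222 + \frac{1}{70182} = - \frac{436672403}{70182}$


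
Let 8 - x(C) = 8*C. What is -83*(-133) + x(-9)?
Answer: 11119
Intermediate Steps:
x(C) = 8 - 8*C
-83*(-133) + x(-9) = -83*(-133) + (8 - 8*(-9)) = 11039 + (8 + 72) = 11039 + 80 = 11119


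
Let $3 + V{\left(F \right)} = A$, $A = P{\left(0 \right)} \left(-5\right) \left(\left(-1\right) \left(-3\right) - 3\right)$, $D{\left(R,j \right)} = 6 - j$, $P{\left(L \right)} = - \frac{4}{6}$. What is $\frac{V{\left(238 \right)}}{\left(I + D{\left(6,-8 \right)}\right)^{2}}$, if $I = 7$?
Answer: $- \frac{1}{147} \approx -0.0068027$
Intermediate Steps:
$P{\left(L \right)} = - \frac{2}{3}$ ($P{\left(L \right)} = \left(-4\right) \frac{1}{6} = - \frac{2}{3}$)
$A = 0$ ($A = \left(- \frac{2}{3}\right) \left(-5\right) \left(\left(-1\right) \left(-3\right) - 3\right) = \frac{10 \left(3 - 3\right)}{3} = \frac{10}{3} \cdot 0 = 0$)
$V{\left(F \right)} = -3$ ($V{\left(F \right)} = -3 + 0 = -3$)
$\frac{V{\left(238 \right)}}{\left(I + D{\left(6,-8 \right)}\right)^{2}} = - \frac{3}{\left(7 + \left(6 - -8\right)\right)^{2}} = - \frac{3}{\left(7 + \left(6 + 8\right)\right)^{2}} = - \frac{3}{\left(7 + 14\right)^{2}} = - \frac{3}{21^{2}} = - \frac{3}{441} = \left(-3\right) \frac{1}{441} = - \frac{1}{147}$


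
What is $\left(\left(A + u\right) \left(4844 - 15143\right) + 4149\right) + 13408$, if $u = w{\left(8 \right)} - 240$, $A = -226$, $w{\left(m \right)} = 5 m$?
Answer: $4404931$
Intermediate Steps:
$u = -200$ ($u = 5 \cdot 8 - 240 = 40 - 240 = -200$)
$\left(\left(A + u\right) \left(4844 - 15143\right) + 4149\right) + 13408 = \left(\left(-226 - 200\right) \left(4844 - 15143\right) + 4149\right) + 13408 = \left(\left(-426\right) \left(-10299\right) + 4149\right) + 13408 = \left(4387374 + 4149\right) + 13408 = 4391523 + 13408 = 4404931$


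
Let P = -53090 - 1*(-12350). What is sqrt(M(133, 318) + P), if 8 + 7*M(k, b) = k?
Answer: I*sqrt(1995385)/7 ≈ 201.8*I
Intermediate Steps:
M(k, b) = -8/7 + k/7
P = -40740 (P = -53090 + 12350 = -40740)
sqrt(M(133, 318) + P) = sqrt((-8/7 + (1/7)*133) - 40740) = sqrt((-8/7 + 19) - 40740) = sqrt(125/7 - 40740) = sqrt(-285055/7) = I*sqrt(1995385)/7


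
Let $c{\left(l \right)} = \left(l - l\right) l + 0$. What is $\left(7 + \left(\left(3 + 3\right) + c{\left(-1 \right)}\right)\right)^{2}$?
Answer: $169$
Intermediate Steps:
$c{\left(l \right)} = 0$ ($c{\left(l \right)} = 0 l + 0 = 0 + 0 = 0$)
$\left(7 + \left(\left(3 + 3\right) + c{\left(-1 \right)}\right)\right)^{2} = \left(7 + \left(\left(3 + 3\right) + 0\right)\right)^{2} = \left(7 + \left(6 + 0\right)\right)^{2} = \left(7 + 6\right)^{2} = 13^{2} = 169$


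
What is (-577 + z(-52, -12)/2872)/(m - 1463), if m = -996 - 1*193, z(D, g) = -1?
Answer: 1657145/7616544 ≈ 0.21757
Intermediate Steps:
m = -1189 (m = -996 - 193 = -1189)
(-577 + z(-52, -12)/2872)/(m - 1463) = (-577 - 1/2872)/(-1189 - 1463) = (-577 - 1*1/2872)/(-2652) = (-577 - 1/2872)*(-1/2652) = -1657145/2872*(-1/2652) = 1657145/7616544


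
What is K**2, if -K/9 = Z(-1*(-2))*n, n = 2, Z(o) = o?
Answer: 1296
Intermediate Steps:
K = -36 (K = -9*(-1*(-2))*2 = -18*2 = -9*4 = -36)
K**2 = (-36)**2 = 1296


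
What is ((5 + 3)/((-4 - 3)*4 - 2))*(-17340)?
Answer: 4624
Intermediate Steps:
((5 + 3)/((-4 - 3)*4 - 2))*(-17340) = (8/(-7*4 - 2))*(-17340) = (8/(-28 - 2))*(-17340) = (8/(-30))*(-17340) = (8*(-1/30))*(-17340) = -4/15*(-17340) = 4624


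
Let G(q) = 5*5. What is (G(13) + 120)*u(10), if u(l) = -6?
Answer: -870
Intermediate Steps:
G(q) = 25
(G(13) + 120)*u(10) = (25 + 120)*(-6) = 145*(-6) = -870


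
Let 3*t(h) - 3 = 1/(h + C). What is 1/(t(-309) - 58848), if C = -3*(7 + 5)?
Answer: -1035/60906646 ≈ -1.6993e-5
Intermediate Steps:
C = -36 (C = -3*12 = -36)
t(h) = 1 + 1/(3*(-36 + h)) (t(h) = 1 + 1/(3*(h - 36)) = 1 + 1/(3*(-36 + h)))
1/(t(-309) - 58848) = 1/((-107/3 - 309)/(-36 - 309) - 58848) = 1/(-1034/3/(-345) - 58848) = 1/(-1/345*(-1034/3) - 58848) = 1/(1034/1035 - 58848) = 1/(-60906646/1035) = -1035/60906646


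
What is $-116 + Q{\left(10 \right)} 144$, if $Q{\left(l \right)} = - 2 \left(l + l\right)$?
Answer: $-5876$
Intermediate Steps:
$Q{\left(l \right)} = - 4 l$ ($Q{\left(l \right)} = - 2 \cdot 2 l = - 4 l$)
$-116 + Q{\left(10 \right)} 144 = -116 + \left(-4\right) 10 \cdot 144 = -116 - 5760 = -5876$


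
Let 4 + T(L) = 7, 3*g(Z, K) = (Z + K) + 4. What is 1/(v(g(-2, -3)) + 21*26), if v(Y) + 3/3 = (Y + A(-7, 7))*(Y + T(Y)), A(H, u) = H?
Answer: 9/4729 ≈ 0.0019032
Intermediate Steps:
g(Z, K) = 4/3 + K/3 + Z/3 (g(Z, K) = ((Z + K) + 4)/3 = ((K + Z) + 4)/3 = (4 + K + Z)/3 = 4/3 + K/3 + Z/3)
T(L) = 3 (T(L) = -4 + 7 = 3)
v(Y) = -1 + (-7 + Y)*(3 + Y) (v(Y) = -1 + (Y - 7)*(Y + 3) = -1 + (-7 + Y)*(3 + Y))
1/(v(g(-2, -3)) + 21*26) = 1/((-22 + (4/3 + (1/3)*(-3) + (1/3)*(-2))**2 - 4*(4/3 + (1/3)*(-3) + (1/3)*(-2))) + 21*26) = 1/((-22 + (4/3 - 1 - 2/3)**2 - 4*(4/3 - 1 - 2/3)) + 546) = 1/((-22 + (-1/3)**2 - 4*(-1/3)) + 546) = 1/((-22 + 1/9 + 4/3) + 546) = 1/(-185/9 + 546) = 1/(4729/9) = 9/4729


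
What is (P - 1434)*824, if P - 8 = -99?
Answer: -1256600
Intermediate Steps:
P = -91 (P = 8 - 99 = -91)
(P - 1434)*824 = (-91 - 1434)*824 = -1525*824 = -1256600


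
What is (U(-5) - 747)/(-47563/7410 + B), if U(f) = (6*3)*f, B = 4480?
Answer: -6202170/33149237 ≈ -0.18710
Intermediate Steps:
U(f) = 18*f
(U(-5) - 747)/(-47563/7410 + B) = (18*(-5) - 747)/(-47563/7410 + 4480) = (-90 - 747)/(-47563*1/7410 + 4480) = -837/(-47563/7410 + 4480) = -837/33149237/7410 = -837*7410/33149237 = -6202170/33149237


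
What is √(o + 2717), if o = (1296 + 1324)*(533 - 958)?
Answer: I*√1110783 ≈ 1053.9*I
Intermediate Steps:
o = -1113500 (o = 2620*(-425) = -1113500)
√(o + 2717) = √(-1113500 + 2717) = √(-1110783) = I*√1110783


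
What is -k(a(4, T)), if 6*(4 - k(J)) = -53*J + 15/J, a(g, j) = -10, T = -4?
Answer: 1009/12 ≈ 84.083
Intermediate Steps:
k(J) = 4 - 5/(2*J) + 53*J/6 (k(J) = 4 - (-53*J + 15/J)/6 = 4 + (-5/(2*J) + 53*J/6) = 4 - 5/(2*J) + 53*J/6)
-k(a(4, T)) = -(-15 - 10*(24 + 53*(-10)))/(6*(-10)) = -(-1)*(-15 - 10*(24 - 530))/(6*10) = -(-1)*(-15 - 10*(-506))/(6*10) = -(-1)*(-15 + 5060)/(6*10) = -(-1)*5045/(6*10) = -1*(-1009/12) = 1009/12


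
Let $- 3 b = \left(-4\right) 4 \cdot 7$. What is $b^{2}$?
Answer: $\frac{12544}{9} \approx 1393.8$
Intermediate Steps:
$b = \frac{112}{3}$ ($b = - \frac{\left(-4\right) 4 \cdot 7}{3} = - \frac{\left(-16\right) 7}{3} = \left(- \frac{1}{3}\right) \left(-112\right) = \frac{112}{3} \approx 37.333$)
$b^{2} = \left(\frac{112}{3}\right)^{2} = \frac{12544}{9}$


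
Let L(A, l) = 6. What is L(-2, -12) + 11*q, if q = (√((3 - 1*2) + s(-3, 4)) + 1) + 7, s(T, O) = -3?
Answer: 94 + 11*I*√2 ≈ 94.0 + 15.556*I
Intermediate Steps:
q = 8 + I*√2 (q = (√((3 - 1*2) - 3) + 1) + 7 = (√((3 - 2) - 3) + 1) + 7 = (√(1 - 3) + 1) + 7 = (√(-2) + 1) + 7 = (I*√2 + 1) + 7 = (1 + I*√2) + 7 = 8 + I*√2 ≈ 8.0 + 1.4142*I)
L(-2, -12) + 11*q = 6 + 11*(8 + I*√2) = 6 + (88 + 11*I*√2) = 94 + 11*I*√2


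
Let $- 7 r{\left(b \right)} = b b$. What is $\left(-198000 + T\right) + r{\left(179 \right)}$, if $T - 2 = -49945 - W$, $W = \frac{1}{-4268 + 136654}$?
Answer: $- \frac{234011053819}{926702} \approx -2.5252 \cdot 10^{5}$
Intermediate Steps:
$r{\left(b \right)} = - \frac{b^{2}}{7}$ ($r{\left(b \right)} = - \frac{b b}{7} = - \frac{b^{2}}{7}$)
$W = \frac{1}{132386} \approx 7.5537 \cdot 10^{-6}$
$T = - \frac{6611753999}{132386}$ ($T = 2 - \frac{6612018771}{132386} = - \frac{6611753999}{132386} \approx -49943.0$)
$\left(-198000 + T\right) + r{\left(179 \right)} = \left(-198000 - \frac{6611753999}{132386}\right) - \frac{179^{2}}{7} = - \frac{32824181999}{132386} - \frac{32041}{7} = - \frac{234011053819}{926702}$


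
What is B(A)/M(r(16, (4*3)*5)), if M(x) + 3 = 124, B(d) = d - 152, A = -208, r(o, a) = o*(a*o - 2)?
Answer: -360/121 ≈ -2.9752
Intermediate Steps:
r(o, a) = o*(-2 + a*o)
B(d) = -152 + d
M(x) = 121 (M(x) = -3 + 124 = 121)
B(A)/M(r(16, (4*3)*5)) = (-152 - 208)/121 = -360*1/121 = -360/121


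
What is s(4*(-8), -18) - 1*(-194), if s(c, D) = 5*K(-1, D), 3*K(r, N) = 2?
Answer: 592/3 ≈ 197.33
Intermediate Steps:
K(r, N) = 2/3 (K(r, N) = (1/3)*2 = 2/3)
s(c, D) = 10/3 (s(c, D) = 5*(2/3) = 10/3)
s(4*(-8), -18) - 1*(-194) = 10/3 - 1*(-194) = 10/3 + 194 = 592/3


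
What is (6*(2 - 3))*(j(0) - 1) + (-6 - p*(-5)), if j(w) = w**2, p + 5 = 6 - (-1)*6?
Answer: 35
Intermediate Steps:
p = 7 (p = -5 + (6 - (-1)*6) = -5 + (6 - 1*(-6)) = -5 + (6 + 6) = -5 + 12 = 7)
(6*(2 - 3))*(j(0) - 1) + (-6 - p*(-5)) = (6*(2 - 3))*(0**2 - 1) + (-6 - 1*7*(-5)) = (6*(-1))*(0 - 1) + (-6 - 7*(-5)) = -6*(-1) + (-6 + 35) = 6 + 29 = 35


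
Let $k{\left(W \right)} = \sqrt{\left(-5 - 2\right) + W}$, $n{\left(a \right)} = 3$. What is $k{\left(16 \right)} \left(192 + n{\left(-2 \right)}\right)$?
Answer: $585$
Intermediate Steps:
$k{\left(W \right)} = \sqrt{-7 + W}$ ($k{\left(W \right)} = \sqrt{\left(-5 - 2\right) + W} = \sqrt{-7 + W}$)
$k{\left(16 \right)} \left(192 + n{\left(-2 \right)}\right) = \sqrt{-7 + 16} \left(192 + 3\right) = \sqrt{9} \cdot 195 = 3 \cdot 195 = 585$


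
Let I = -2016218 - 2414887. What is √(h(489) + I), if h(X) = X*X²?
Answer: 6*√3124974 ≈ 10607.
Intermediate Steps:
I = -4431105
h(X) = X³
√(h(489) + I) = √(489³ - 4431105) = √(116930169 - 4431105) = √112499064 = 6*√3124974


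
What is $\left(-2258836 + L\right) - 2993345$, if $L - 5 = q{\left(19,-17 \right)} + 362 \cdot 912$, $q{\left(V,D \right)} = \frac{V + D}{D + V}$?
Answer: $-4922031$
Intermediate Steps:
$q{\left(V,D \right)} = 1$ ($q{\left(V,D \right)} = \frac{D + V}{D + V} = 1$)
$L = 330150$ ($L = 5 + \left(1 + 362 \cdot 912\right) = 5 + \left(1 + 330144\right) = 5 + 330145 = 330150$)
$\left(-2258836 + L\right) - 2993345 = \left(-2258836 + 330150\right) - 2993345 = -1928686 - 2993345 = -4922031$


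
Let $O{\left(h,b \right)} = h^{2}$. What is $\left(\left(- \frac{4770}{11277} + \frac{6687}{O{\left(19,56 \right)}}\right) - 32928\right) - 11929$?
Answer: $- \frac{20282113900}{452333} \approx -44839.0$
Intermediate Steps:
$\left(\left(- \frac{4770}{11277} + \frac{6687}{O{\left(19,56 \right)}}\right) - 32928\right) - 11929 = \left(\left(- \frac{4770}{11277} + \frac{6687}{19^{2}}\right) - 32928\right) - 11929 = \left(\left(\left(-4770\right) \frac{1}{11277} + \frac{6687}{361}\right) - 32928\right) - 11929 = \left(\left(- \frac{530}{1253} + 6687 \cdot \frac{1}{361}\right) - 32928\right) - 11929 = \left(\left(- \frac{530}{1253} + \frac{6687}{361}\right) - 32928\right) - 11929 = \left(\frac{8187481}{452333} - 32928\right) - 11929 = - \frac{14886233543}{452333} - 11929 = - \frac{20282113900}{452333}$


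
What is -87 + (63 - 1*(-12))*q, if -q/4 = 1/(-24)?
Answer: -149/2 ≈ -74.500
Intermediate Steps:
q = 1/6 (q = -4/(-24) = -4*(-1/24) = 1/6 ≈ 0.16667)
-87 + (63 - 1*(-12))*q = -87 + (63 - 1*(-12))*(1/6) = -87 + (63 + 12)*(1/6) = -87 + 75*(1/6) = -87 + 25/2 = -149/2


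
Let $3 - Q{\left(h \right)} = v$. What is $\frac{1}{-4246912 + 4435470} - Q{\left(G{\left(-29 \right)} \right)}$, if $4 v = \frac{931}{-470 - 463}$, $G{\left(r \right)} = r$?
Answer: $- \frac{1143319567}{351849228} \approx -3.2495$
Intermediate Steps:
$v = - \frac{931}{3732}$ ($v = \frac{931 \frac{1}{-470 - 463}}{4} = \frac{931 \frac{1}{-933}}{4} = \frac{931 \left(- \frac{1}{933}\right)}{4} = \frac{1}{4} \left(- \frac{931}{933}\right) = - \frac{931}{3732} \approx -0.24946$)
$Q{\left(h \right)} = \frac{12127}{3732}$ ($Q{\left(h \right)} = 3 - - \frac{931}{3732} = 3 + \frac{931}{3732} = \frac{12127}{3732}$)
$\frac{1}{-4246912 + 4435470} - Q{\left(G{\left(-29 \right)} \right)} = \frac{1}{-4246912 + 4435470} - \frac{12127}{3732} = \frac{1}{188558} - \frac{12127}{3732} = - \frac{1143319567}{351849228}$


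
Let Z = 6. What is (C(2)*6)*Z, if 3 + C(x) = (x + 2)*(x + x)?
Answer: 468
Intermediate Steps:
C(x) = -3 + 2*x*(2 + x) (C(x) = -3 + (x + 2)*(x + x) = -3 + (2 + x)*(2*x) = -3 + 2*x*(2 + x))
(C(2)*6)*Z = ((-3 + 2*2² + 4*2)*6)*6 = ((-3 + 2*4 + 8)*6)*6 = ((-3 + 8 + 8)*6)*6 = (13*6)*6 = 78*6 = 468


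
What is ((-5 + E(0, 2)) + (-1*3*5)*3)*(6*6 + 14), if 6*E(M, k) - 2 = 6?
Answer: -7300/3 ≈ -2433.3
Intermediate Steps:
E(M, k) = 4/3 (E(M, k) = ⅓ + (⅙)*6 = ⅓ + 1 = 4/3)
((-5 + E(0, 2)) + (-1*3*5)*3)*(6*6 + 14) = ((-5 + 4/3) + (-1*3*5)*3)*(6*6 + 14) = (-11/3 - 3*5*3)*(36 + 14) = (-11/3 - 15*3)*50 = (-11/3 - 45)*50 = -146/3*50 = -7300/3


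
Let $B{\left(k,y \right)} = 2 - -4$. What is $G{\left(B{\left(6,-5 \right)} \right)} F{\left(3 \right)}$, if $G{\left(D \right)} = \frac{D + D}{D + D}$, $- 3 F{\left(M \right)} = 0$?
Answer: $0$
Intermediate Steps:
$F{\left(M \right)} = 0$ ($F{\left(M \right)} = \left(- \frac{1}{3}\right) 0 = 0$)
$B{\left(k,y \right)} = 6$ ($B{\left(k,y \right)} = 2 + 4 = 6$)
$G{\left(D \right)} = 1$ ($G{\left(D \right)} = \frac{2 D}{2 D} = 2 D \frac{1}{2 D} = 1$)
$G{\left(B{\left(6,-5 \right)} \right)} F{\left(3 \right)} = 1 \cdot 0 = 0$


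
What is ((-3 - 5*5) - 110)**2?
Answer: 19044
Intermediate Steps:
((-3 - 5*5) - 110)**2 = ((-3 - 25) - 110)**2 = (-28 - 110)**2 = (-138)**2 = 19044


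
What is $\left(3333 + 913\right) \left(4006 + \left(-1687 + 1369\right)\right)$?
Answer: $15659248$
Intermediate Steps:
$\left(3333 + 913\right) \left(4006 + \left(-1687 + 1369\right)\right) = 4246 \left(4006 - 318\right) = 4246 \cdot 3688 = 15659248$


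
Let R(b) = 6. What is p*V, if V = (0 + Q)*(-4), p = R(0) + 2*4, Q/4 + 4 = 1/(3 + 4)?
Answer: 864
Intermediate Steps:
Q = -108/7 (Q = -16 + 4/(3 + 4) = -16 + 4/7 = -108/7 ≈ -15.429)
p = 14 (p = 6 + 2*4 = 6 + 8 = 14)
V = 432/7 (V = (0 - 108/7)*(-4) = -108/7*(-4) = 432/7 ≈ 61.714)
p*V = 14*(432/7) = 864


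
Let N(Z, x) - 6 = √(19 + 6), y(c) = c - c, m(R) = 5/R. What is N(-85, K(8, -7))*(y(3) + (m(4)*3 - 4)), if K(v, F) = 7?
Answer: -11/4 ≈ -2.7500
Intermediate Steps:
y(c) = 0
N(Z, x) = 11 (N(Z, x) = 6 + √(19 + 6) = 6 + √25 = 6 + 5 = 11)
N(-85, K(8, -7))*(y(3) + (m(4)*3 - 4)) = 11*(0 + ((5/4)*3 - 4)) = 11*(0 + (15/4 - 4)) = 11*(0 - ¼) = 11*(-¼) = -11/4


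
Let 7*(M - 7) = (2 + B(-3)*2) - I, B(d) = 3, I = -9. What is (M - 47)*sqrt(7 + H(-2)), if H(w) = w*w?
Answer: -263*sqrt(11)/7 ≈ -124.61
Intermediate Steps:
H(w) = w**2
M = 66/7 (M = 7 + ((2 + 3*2) - 1*(-9))/7 = 7 + ((2 + 6) + 9)/7 = 7 + (8 + 9)/7 = 7 + (1/7)*17 = 7 + 17/7 = 66/7 ≈ 9.4286)
(M - 47)*sqrt(7 + H(-2)) = (66/7 - 47)*sqrt(7 + (-2)**2) = -263*sqrt(7 + 4)/7 = -263*sqrt(11)/7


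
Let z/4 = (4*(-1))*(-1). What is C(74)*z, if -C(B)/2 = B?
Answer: -2368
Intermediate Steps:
C(B) = -2*B
z = 16 (z = 4*((4*(-1))*(-1)) = 4*(-4*(-1)) = 4*4 = 16)
C(74)*z = -2*74*16 = -148*16 = -2368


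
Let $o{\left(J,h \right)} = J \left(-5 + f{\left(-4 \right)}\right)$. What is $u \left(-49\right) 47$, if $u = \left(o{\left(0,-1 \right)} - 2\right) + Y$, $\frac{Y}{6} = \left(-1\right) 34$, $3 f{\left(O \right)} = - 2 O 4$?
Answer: $474418$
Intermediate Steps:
$f{\left(O \right)} = - \frac{8 O}{3}$ ($f{\left(O \right)} = \frac{- 2 O 4}{3} = \frac{\left(-8\right) O}{3} = - \frac{8 O}{3}$)
$Y = -204$ ($Y = 6 \left(\left(-1\right) 34\right) = 6 \left(-34\right) = -204$)
$o{\left(J,h \right)} = \frac{17 J}{3}$ ($o{\left(J,h \right)} = J \left(-5 - - \frac{32}{3}\right) = J \left(-5 + \frac{32}{3}\right) = J \frac{17}{3} = \frac{17 J}{3}$)
$u = -206$ ($u = \left(\frac{17}{3} \cdot 0 - 2\right) - 204 = \left(0 - 2\right) - 204 = -2 - 204 = -206$)
$u \left(-49\right) 47 = \left(-206\right) \left(-49\right) 47 = 10094 \cdot 47 = 474418$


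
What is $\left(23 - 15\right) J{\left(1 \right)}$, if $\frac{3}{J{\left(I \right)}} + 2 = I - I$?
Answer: $-12$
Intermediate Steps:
$J{\left(I \right)} = - \frac{3}{2}$ ($J{\left(I \right)} = \frac{3}{-2 + \left(I - I\right)} = \frac{3}{-2 + 0} = \frac{3}{-2} = 3 \left(- \frac{1}{2}\right) = - \frac{3}{2}$)
$\left(23 - 15\right) J{\left(1 \right)} = \left(23 - 15\right) \left(- \frac{3}{2}\right) = 8 \left(- \frac{3}{2}\right) = -12$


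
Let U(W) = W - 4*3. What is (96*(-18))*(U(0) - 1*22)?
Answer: 58752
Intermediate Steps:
U(W) = -12 + W (U(W) = W - 12 = -12 + W)
(96*(-18))*(U(0) - 1*22) = (96*(-18))*((-12 + 0) - 1*22) = -1728*(-12 - 22) = -1728*(-34) = 58752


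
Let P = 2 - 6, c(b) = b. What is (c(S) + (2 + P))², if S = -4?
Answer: 36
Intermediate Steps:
P = -4
(c(S) + (2 + P))² = (-4 + (2 - 4))² = (-4 - 2)² = (-6)² = 36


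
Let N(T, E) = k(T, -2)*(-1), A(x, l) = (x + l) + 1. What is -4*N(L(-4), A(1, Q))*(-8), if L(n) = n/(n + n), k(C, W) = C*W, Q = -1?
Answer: 32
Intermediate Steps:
A(x, l) = 1 + l + x (A(x, l) = (l + x) + 1 = 1 + l + x)
L(n) = ½ (L(n) = n/((2*n)) = n*(1/(2*n)) = ½)
N(T, E) = 2*T (N(T, E) = (T*(-2))*(-1) = -2*T*(-1) = 2*T)
-4*N(L(-4), A(1, Q))*(-8) = -8/2*(-8) = -4*1*(-8) = -4*(-8) = 32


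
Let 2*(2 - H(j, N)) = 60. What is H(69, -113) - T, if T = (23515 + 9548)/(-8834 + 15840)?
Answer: -229231/7006 ≈ -32.719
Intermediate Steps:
H(j, N) = -28 (H(j, N) = 2 - 1/2*60 = 2 - 30 = -28)
T = 33063/7006 ≈ 4.7192
H(69, -113) - T = -28 - 1*33063/7006 = -28 - 33063/7006 = -229231/7006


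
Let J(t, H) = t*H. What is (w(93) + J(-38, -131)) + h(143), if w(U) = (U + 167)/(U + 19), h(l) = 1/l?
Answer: 19941235/4004 ≈ 4980.3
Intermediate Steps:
J(t, H) = H*t
w(U) = (167 + U)/(19 + U)
(w(93) + J(-38, -131)) + h(143) = ((167 + 93)/(19 + 93) - 131*(-38)) + 1/143 = (260/112 + 4978) + 1/143 = ((1/112)*260 + 4978) + 1/143 = (65/28 + 4978) + 1/143 = 139449/28 + 1/143 = 19941235/4004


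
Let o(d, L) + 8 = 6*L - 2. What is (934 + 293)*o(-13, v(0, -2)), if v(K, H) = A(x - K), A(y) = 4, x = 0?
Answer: 17178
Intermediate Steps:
v(K, H) = 4
o(d, L) = -10 + 6*L (o(d, L) = -8 + (6*L - 2) = -8 + (-2 + 6*L) = -10 + 6*L)
(934 + 293)*o(-13, v(0, -2)) = (934 + 293)*(-10 + 6*4) = 1227*(-10 + 24) = 1227*14 = 17178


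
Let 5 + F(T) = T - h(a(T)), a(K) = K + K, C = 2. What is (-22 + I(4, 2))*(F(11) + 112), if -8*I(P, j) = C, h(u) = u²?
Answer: 16287/2 ≈ 8143.5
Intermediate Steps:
a(K) = 2*K
I(P, j) = -¼ (I(P, j) = -⅛*2 = -¼)
F(T) = -5 + T - 4*T² (F(T) = -5 + (T - (2*T)²) = -5 + (T - 4*T²) = -5 + T - 4*T²)
(-22 + I(4, 2))*(F(11) + 112) = (-22 - ¼)*((-5 + 11 - 4*11²) + 112) = -89*((-5 + 11 - 4*121) + 112)/4 = -89*((-5 + 11 - 484) + 112)/4 = -89*(-478 + 112)/4 = -89/4*(-366) = 16287/2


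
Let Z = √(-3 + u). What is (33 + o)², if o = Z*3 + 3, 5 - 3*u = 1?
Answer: (36 + I*√15)² ≈ 1281.0 + 278.85*I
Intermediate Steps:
u = 4/3 (u = 5/3 - ⅓*1 = 5/3 - ⅓ = 4/3 ≈ 1.3333)
Z = I*√15/3 (Z = √(-3 + 4/3) = √(-5/3) = I*√15/3 ≈ 1.291*I)
o = 3 + I*√15 (o = (I*√15/3)*3 + 3 = I*√15 + 3 = 3 + I*√15 ≈ 3.0 + 3.873*I)
(33 + o)² = (33 + (3 + I*√15))² = (36 + I*√15)²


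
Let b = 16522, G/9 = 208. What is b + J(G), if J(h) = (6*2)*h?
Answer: 38986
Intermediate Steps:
G = 1872 (G = 9*208 = 1872)
J(h) = 12*h
b + J(G) = 16522 + 12*1872 = 16522 + 22464 = 38986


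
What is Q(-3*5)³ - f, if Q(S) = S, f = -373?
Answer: -3002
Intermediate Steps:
Q(-3*5)³ - f = (-3*5)³ - 1*(-373) = (-15)³ + 373 = -3375 + 373 = -3002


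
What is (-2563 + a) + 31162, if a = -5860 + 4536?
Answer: 27275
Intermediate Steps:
a = -1324
(-2563 + a) + 31162 = (-2563 - 1324) + 31162 = -3887 + 31162 = 27275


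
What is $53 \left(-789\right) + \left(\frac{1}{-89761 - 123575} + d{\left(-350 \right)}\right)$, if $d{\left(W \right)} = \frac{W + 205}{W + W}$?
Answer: $- \frac{312235956269}{7466760} \approx -41817.0$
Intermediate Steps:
$d{\left(W \right)} = \frac{205 + W}{2 W}$
$53 \left(-789\right) + \left(\frac{1}{-89761 - 123575} + d{\left(-350 \right)}\right) = 53 \left(-789\right) + \left(\frac{1}{-89761 - 123575} + \frac{205 - 350}{2 \left(-350\right)}\right) = -41817 + \left(\frac{1}{-213336} + \frac{1}{2} \left(- \frac{1}{350}\right) \left(-145\right)\right) = -41817 + \left(- \frac{1}{213336} + \frac{29}{140}\right) = -41817 + \frac{1546651}{7466760} = - \frac{312235956269}{7466760}$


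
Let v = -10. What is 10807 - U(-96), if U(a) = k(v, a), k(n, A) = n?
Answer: 10817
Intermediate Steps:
U(a) = -10
10807 - U(-96) = 10807 - 1*(-10) = 10807 + 10 = 10817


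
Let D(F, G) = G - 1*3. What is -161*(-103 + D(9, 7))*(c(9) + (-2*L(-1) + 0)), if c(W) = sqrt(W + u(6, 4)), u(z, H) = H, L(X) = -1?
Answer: 31878 + 15939*sqrt(13) ≈ 89347.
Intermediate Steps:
D(F, G) = -3 + G (D(F, G) = G - 3 = -3 + G)
c(W) = sqrt(4 + W) (c(W) = sqrt(W + 4) = sqrt(4 + W))
-161*(-103 + D(9, 7))*(c(9) + (-2*L(-1) + 0)) = -161*(-103 + (-3 + 7))*(sqrt(4 + 9) + (-2*(-1) + 0)) = -161*(-103 + 4)*(sqrt(13) + (2 + 0)) = -(-15939)*(sqrt(13) + 2) = -(-15939)*(2 + sqrt(13)) = -161*(-198 - 99*sqrt(13)) = 31878 + 15939*sqrt(13)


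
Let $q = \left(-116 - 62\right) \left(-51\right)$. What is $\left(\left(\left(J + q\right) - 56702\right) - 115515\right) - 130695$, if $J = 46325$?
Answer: $-247509$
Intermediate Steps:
$q = 9078$ ($q = \left(-178\right) \left(-51\right) = 9078$)
$\left(\left(\left(J + q\right) - 56702\right) - 115515\right) - 130695 = \left(\left(\left(46325 + 9078\right) - 56702\right) - 115515\right) - 130695 = \left(\left(55403 - 56702\right) - 115515\right) - 130695 = \left(-1299 - 115515\right) - 130695 = -116814 - 130695 = -247509$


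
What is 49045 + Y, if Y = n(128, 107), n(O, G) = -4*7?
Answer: 49017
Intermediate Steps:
n(O, G) = -28
Y = -28
49045 + Y = 49045 - 28 = 49017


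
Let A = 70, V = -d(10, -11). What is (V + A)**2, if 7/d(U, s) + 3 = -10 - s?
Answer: 21609/4 ≈ 5402.3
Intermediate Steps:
d(U, s) = 7/(-13 - s) (d(U, s) = 7/(-3 + (-10 - s)) = 7/(-13 - s))
V = 7/2 (V = -(-7)/(13 - 11) = -(-7)/2 = -1*(-7/2) = 7/2 ≈ 3.5000)
(V + A)**2 = (7/2 + 70)**2 = (147/2)**2 = 21609/4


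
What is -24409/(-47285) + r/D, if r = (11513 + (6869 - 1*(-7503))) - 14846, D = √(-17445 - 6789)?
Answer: 3487/6755 - 1577*I*√24234/3462 ≈ 0.51621 - 70.912*I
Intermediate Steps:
D = I*√24234 (D = √(-24234) = I*√24234 ≈ 155.67*I)
r = 11039 (r = (11513 + (6869 + 7503)) - 14846 = (11513 + 14372) - 14846 = 25885 - 14846 = 11039)
-24409/(-47285) + r/D = -24409/(-47285) + 11039/((I*√24234)) = -24409*(-1/47285) + 11039*(-I*√24234/24234) = 3487/6755 - 1577*I*√24234/3462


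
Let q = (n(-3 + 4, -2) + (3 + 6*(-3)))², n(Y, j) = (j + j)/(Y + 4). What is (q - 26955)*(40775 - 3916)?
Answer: -24608321606/25 ≈ -9.8433e+8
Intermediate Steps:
n(Y, j) = 2*j/(4 + Y) (n(Y, j) = (2*j)/(4 + Y) = 2*j/(4 + Y))
q = 6241/25 (q = (2*(-2)/(4 + (-3 + 4)) + (3 + 6*(-3)))² = (2*(-2)/(4 + 1) + (3 - 18))² = (2*(-2)/5 - 15)² = (2*(-2)*(⅕) - 15)² = (-⅘ - 15)² = (-79/5)² = 6241/25 ≈ 249.64)
(q - 26955)*(40775 - 3916) = (6241/25 - 26955)*(40775 - 3916) = -667634/25*36859 = -24608321606/25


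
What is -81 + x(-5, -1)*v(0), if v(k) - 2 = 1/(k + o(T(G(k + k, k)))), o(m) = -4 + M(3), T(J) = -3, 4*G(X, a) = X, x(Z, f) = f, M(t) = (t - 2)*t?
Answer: -82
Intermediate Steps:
M(t) = t*(-2 + t) (M(t) = (-2 + t)*t = t*(-2 + t))
G(X, a) = X/4
o(m) = -1 (o(m) = -4 + 3*(-2 + 3) = -4 + 3*1 = -4 + 3 = -1)
v(k) = 2 + 1/(-1 + k) (v(k) = 2 + 1/(k - 1) = 2 + 1/(-1 + k))
-81 + x(-5, -1)*v(0) = -81 - (-1 + 2*0)/(-1 + 0) = -81 - (-1 + 0)/(-1) = -81 - (-1)*(-1) = -81 - 1*1 = -81 - 1 = -82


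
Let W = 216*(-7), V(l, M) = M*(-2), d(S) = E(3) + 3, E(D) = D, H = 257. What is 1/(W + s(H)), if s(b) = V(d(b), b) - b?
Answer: -1/2283 ≈ -0.00043802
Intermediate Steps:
d(S) = 6 (d(S) = 3 + 3 = 6)
V(l, M) = -2*M
s(b) = -3*b (s(b) = -2*b - b = -3*b)
W = -1512
1/(W + s(H)) = 1/(-1512 - 3*257) = 1/(-1512 - 771) = 1/(-2283) = -1/2283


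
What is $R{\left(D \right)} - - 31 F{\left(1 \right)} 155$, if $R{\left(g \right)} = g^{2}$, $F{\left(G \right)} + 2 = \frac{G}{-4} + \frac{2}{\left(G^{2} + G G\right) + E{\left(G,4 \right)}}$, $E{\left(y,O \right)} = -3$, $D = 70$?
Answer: $- \frac{62085}{4} \approx -15521.0$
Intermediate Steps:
$F{\left(G \right)} = -2 + \frac{2}{-3 + 2 G^{2}} - \frac{G}{4}$ ($F{\left(G \right)} = -2 + \left(\frac{G}{-4} + \frac{2}{\left(G^{2} + G G\right) - 3}\right) = -2 + \left(G \left(- \frac{1}{4}\right) + \frac{2}{\left(G^{2} + G^{2}\right) - 3}\right) = -2 - \left(- \frac{2}{2 G^{2} - 3} + \frac{G}{4}\right) = -2 - \left(- \frac{2}{-3 + 2 G^{2}} + \frac{G}{4}\right) = -2 + \frac{2}{-3 + 2 G^{2}} - \frac{G}{4}$)
$R{\left(D \right)} - - 31 F{\left(1 \right)} 155 = 70^{2} - - 31 \frac{32 - 16 \cdot 1^{2} - 2 \cdot 1^{3} + 3 \cdot 1}{4 \left(-3 + 2 \cdot 1^{2}\right)} 155 = 4900 - - 31 \frac{32 - 16 - 2 + 3}{4 \left(-3 + 2 \cdot 1\right)} 155 = 4900 - - 31 \frac{32 - 16 - 2 + 3}{4 \left(-3 + 2\right)} 155 = 4900 - - 31 \cdot \frac{1}{4} \frac{1}{-1} \cdot 17 \cdot 155 = 4900 - - 31 \cdot \frac{1}{4} \left(-1\right) 17 \cdot 155 = 4900 - \left(-31\right) \left(- \frac{17}{4}\right) 155 = 4900 - \frac{527}{4} \cdot 155 = 4900 - \frac{81685}{4} = - \frac{62085}{4}$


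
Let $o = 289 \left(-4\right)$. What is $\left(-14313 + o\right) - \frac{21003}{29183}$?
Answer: $- \frac{451452830}{29183} \approx -15470.0$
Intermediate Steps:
$o = -1156$
$\left(-14313 + o\right) - \frac{21003}{29183} = \left(-14313 - 1156\right) - \frac{21003}{29183} = -15469 - \frac{21003}{29183} = - \frac{451452830}{29183}$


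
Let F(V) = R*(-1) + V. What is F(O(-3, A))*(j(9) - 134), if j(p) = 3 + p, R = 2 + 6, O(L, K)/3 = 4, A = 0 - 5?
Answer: -488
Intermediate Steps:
A = -5
O(L, K) = 12 (O(L, K) = 3*4 = 12)
R = 8
F(V) = -8 + V (F(V) = 8*(-1) + V = -8 + V)
F(O(-3, A))*(j(9) - 134) = (-8 + 12)*((3 + 9) - 134) = 4*(12 - 134) = 4*(-122) = -488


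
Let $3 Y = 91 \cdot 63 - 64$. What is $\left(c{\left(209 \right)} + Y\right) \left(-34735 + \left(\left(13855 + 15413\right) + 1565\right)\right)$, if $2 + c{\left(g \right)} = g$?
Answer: $- \frac{24543580}{3} \approx -8.1812 \cdot 10^{6}$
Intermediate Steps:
$c{\left(g \right)} = -2 + g$
$Y = \frac{5669}{3}$ ($Y = \frac{91 \cdot 63 - 64}{3} = \frac{5733 - 64}{3} = \frac{1}{3} \cdot 5669 = \frac{5669}{3} \approx 1889.7$)
$\left(c{\left(209 \right)} + Y\right) \left(-34735 + \left(\left(13855 + 15413\right) + 1565\right)\right) = \left(\left(-2 + 209\right) + \frac{5669}{3}\right) \left(-34735 + \left(\left(13855 + 15413\right) + 1565\right)\right) = \left(207 + \frac{5669}{3}\right) \left(-34735 + \left(29268 + 1565\right)\right) = \frac{6290 \left(-34735 + 30833\right)}{3} = \frac{6290}{3} \left(-3902\right) = - \frac{24543580}{3}$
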